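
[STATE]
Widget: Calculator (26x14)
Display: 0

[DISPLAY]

                         0
┌───┬───┬───┬───┐         
│ 7 │ 8 │ 9 │ ÷ │         
├───┼───┼───┼───┤         
│ 4 │ 5 │ 6 │ × │         
├───┼───┼───┼───┤         
│ 1 │ 2 │ 3 │ - │         
├───┼───┼───┼───┤         
│ 0 │ . │ = │ + │         
├───┼───┼───┼───┤         
│ C │ MC│ MR│ M+│         
└───┴───┴───┴───┘         
                          
                          


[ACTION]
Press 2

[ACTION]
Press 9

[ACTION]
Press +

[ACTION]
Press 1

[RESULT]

                         1
┌───┬───┬───┬───┐         
│ 7 │ 8 │ 9 │ ÷ │         
├───┼───┼───┼───┤         
│ 4 │ 5 │ 6 │ × │         
├───┼───┼───┼───┤         
│ 1 │ 2 │ 3 │ - │         
├───┼───┼───┼───┤         
│ 0 │ . │ = │ + │         
├───┼───┼───┼───┤         
│ C │ MC│ MR│ M+│         
└───┴───┴───┴───┘         
                          
                          


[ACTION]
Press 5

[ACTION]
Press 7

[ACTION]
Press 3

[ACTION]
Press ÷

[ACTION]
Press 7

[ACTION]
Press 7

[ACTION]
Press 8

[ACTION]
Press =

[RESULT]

               2.059125964
┌───┬───┬───┬───┐         
│ 7 │ 8 │ 9 │ ÷ │         
├───┼───┼───┼───┤         
│ 4 │ 5 │ 6 │ × │         
├───┼───┼───┼───┤         
│ 1 │ 2 │ 3 │ - │         
├───┼───┼───┼───┤         
│ 0 │ . │ = │ + │         
├───┼───┼───┼───┤         
│ C │ MC│ MR│ M+│         
└───┴───┴───┴───┘         
                          
                          


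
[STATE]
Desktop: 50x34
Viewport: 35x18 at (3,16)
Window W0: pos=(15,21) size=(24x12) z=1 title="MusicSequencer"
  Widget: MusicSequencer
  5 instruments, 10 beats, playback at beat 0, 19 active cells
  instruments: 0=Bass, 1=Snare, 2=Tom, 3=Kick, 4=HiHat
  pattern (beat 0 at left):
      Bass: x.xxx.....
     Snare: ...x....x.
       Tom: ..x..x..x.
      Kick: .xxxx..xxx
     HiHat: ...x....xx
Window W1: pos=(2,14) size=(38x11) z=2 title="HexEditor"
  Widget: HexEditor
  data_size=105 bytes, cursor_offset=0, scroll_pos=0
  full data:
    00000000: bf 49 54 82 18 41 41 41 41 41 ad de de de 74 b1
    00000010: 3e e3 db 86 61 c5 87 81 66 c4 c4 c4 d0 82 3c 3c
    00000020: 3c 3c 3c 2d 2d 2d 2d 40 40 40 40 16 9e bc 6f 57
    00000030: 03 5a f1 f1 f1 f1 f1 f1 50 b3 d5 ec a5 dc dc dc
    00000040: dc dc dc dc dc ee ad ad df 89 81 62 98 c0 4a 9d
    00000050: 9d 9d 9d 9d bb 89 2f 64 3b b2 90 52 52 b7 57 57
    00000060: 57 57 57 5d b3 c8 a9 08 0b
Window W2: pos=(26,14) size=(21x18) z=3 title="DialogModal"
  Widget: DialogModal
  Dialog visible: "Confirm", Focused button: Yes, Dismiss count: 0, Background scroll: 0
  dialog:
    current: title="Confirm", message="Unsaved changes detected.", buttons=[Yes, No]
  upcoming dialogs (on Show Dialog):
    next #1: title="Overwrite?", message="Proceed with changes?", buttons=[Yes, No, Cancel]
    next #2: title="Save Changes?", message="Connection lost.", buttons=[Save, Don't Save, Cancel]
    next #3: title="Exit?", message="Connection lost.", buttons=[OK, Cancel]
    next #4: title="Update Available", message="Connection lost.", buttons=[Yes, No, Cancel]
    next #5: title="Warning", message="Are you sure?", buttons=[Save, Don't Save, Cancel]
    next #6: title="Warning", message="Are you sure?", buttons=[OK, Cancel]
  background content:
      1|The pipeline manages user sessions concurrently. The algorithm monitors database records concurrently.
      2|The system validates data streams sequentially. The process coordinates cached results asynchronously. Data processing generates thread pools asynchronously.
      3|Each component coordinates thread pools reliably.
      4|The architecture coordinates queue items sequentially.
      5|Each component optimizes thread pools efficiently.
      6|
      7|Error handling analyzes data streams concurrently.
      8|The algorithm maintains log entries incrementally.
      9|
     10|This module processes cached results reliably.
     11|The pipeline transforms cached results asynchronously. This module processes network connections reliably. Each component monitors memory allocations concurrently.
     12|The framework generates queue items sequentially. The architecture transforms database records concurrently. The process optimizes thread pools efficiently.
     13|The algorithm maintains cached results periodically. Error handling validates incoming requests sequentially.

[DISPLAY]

───────────────────────┠───────────
00000000  BF 49 54 82 1┃The pipelin
00000010  3e e3 db 86 6┃The system 
00000020  3c 3c 3c 2d 2┃Each compon
00000030  03 5a f1 f1 f┃The archite
00000040  dc dc dc dc d┃Ea┌────────
00000050  9d 9d 9d 9d b┃  │   Confi
00000060  57 57 57 5d b┃Er│Unsaved 
━━━━━━━━━━━━━━━━━━━━━━━┃Th│  [Yes] 
            ┃  Bass█·██┃  └────────
            ┃ Snare···█┃This module
            ┃   Tom··█·┃The pipelin
            ┃  Kick·███┃The framewo
            ┃ HiHat···█┃The algorit
            ┃          ┃           
            ┃          ┗━━━━━━━━━━━
            ┗━━━━━━━━━━━━━━━━━━━━━━
                                   


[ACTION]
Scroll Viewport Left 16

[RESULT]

  ┠───────────────────────┠────────
  ┃00000000  BF 49 54 82 1┃The pipe
  ┃00000010  3e e3 db 86 6┃The syst
  ┃00000020  3c 3c 3c 2d 2┃Each com
  ┃00000030  03 5a f1 f1 f┃The arch
  ┃00000040  dc dc dc dc d┃Ea┌─────
  ┃00000050  9d 9d 9d 9d b┃  │   Co
  ┃00000060  57 57 57 5d b┃Er│Unsav
  ┗━━━━━━━━━━━━━━━━━━━━━━━┃Th│  [Ye
               ┃  Bass█·██┃  └─────
               ┃ Snare···█┃This mod
               ┃   Tom··█·┃The pipe
               ┃  Kick·███┃The fram
               ┃ HiHat···█┃The algo
               ┃          ┃        
               ┃          ┗━━━━━━━━
               ┗━━━━━━━━━━━━━━━━━━━
                                   


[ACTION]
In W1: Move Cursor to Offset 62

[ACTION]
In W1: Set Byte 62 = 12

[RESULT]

  ┠───────────────────────┠────────
  ┃00000000  bf 49 54 82 1┃The pipe
  ┃00000010  3e e3 db 86 6┃The syst
  ┃00000020  3c 3c 3c 2d 2┃Each com
  ┃00000030  03 5a f1 f1 f┃The arch
  ┃00000040  dc dc dc dc d┃Ea┌─────
  ┃00000050  9d 9d 9d 9d b┃  │   Co
  ┃00000060  57 57 57 5d b┃Er│Unsav
  ┗━━━━━━━━━━━━━━━━━━━━━━━┃Th│  [Ye
               ┃  Bass█·██┃  └─────
               ┃ Snare···█┃This mod
               ┃   Tom··█·┃The pipe
               ┃  Kick·███┃The fram
               ┃ HiHat···█┃The algo
               ┃          ┃        
               ┃          ┗━━━━━━━━
               ┗━━━━━━━━━━━━━━━━━━━
                                   


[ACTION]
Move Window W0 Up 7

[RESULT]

  ┠───────────────────────┠────────
  ┃00000000  bf 49 54 82 1┃The pipe
  ┃00000010  3e e3 db 86 6┃The syst
  ┃00000020  3c 3c 3c 2d 2┃Each com
  ┃00000030  03 5a f1 f1 f┃The arch
  ┃00000040  dc dc dc dc d┃Ea┌─────
  ┃00000050  9d 9d 9d 9d b┃  │   Co
  ┃00000060  57 57 57 5d b┃Er│Unsav
  ┗━━━━━━━━━━━━━━━━━━━━━━━┃Th│  [Ye
               ┗━━━━━━━━━━┃  └─────
                          ┃This mod
                          ┃The pipe
                          ┃The fram
                          ┃The algo
                          ┃        
                          ┗━━━━━━━━
                                   
                                   


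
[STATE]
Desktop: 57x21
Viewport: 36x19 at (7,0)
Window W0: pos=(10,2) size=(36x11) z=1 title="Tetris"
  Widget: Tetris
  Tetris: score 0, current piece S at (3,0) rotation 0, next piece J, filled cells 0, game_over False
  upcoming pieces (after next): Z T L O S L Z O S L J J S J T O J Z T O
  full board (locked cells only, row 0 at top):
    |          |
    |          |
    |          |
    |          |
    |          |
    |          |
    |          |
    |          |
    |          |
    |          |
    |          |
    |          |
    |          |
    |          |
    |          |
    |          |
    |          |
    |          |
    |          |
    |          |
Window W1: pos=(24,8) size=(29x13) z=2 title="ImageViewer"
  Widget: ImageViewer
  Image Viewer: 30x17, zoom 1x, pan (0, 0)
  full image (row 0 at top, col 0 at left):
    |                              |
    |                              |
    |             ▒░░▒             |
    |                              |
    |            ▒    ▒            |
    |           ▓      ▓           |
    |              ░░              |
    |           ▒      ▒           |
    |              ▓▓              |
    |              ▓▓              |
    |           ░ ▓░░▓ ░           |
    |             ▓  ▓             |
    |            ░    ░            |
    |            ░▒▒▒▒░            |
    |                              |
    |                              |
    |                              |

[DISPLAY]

                                    
                                    
   ┏━━━━━━━━━━━━━━━━━━━━━━━━━━━━━━━━
   ┃ Tetris                         
   ┠────────────────────────────────
   ┃          │Next:                
   ┃          │█                    
   ┃          │███                  
   ┃          │  ┏━━━━━━━━━━━━━━━━━━
   ┃          │  ┃ ImageViewer      
   ┃          │  ┠──────────────────
   ┃          │Sc┃                  
   ┗━━━━━━━━━━━━━┃                  
                 ┃             ▒░░▒ 
                 ┃                  
                 ┃            ▒    ▒
                 ┃           ▓      
                 ┃              ░░  
                 ┃           ▒      


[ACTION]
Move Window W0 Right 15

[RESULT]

                                    
                                    
              ┏━━━━━━━━━━━━━━━━━━━━━
              ┃ Tetris              
              ┠─────────────────────
              ┃          │Next:     
              ┃          │█         
              ┃          │███       
              ┃  ┏━━━━━━━━━━━━━━━━━━
              ┃  ┃ ImageViewer      
              ┃  ┠──────────────────
              ┃  ┃                  
              ┗━━┃                  
                 ┃             ▒░░▒ 
                 ┃                  
                 ┃            ▒    ▒
                 ┃           ▓      
                 ┃              ░░  
                 ┃           ▒      


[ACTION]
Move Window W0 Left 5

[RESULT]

                                    
                                    
         ┏━━━━━━━━━━━━━━━━━━━━━━━━━━
         ┃ Tetris                   
         ┠──────────────────────────
         ┃          │Next:          
         ┃          │█              
         ┃          │███            
         ┃       ┏━━━━━━━━━━━━━━━━━━
         ┃       ┃ ImageViewer      
         ┃       ┠──────────────────
         ┃       ┃                  
         ┗━━━━━━━┃                  
                 ┃             ▒░░▒ 
                 ┃                  
                 ┃            ▒    ▒
                 ┃           ▓      
                 ┃              ░░  
                 ┃           ▒      


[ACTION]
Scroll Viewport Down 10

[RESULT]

         ┏━━━━━━━━━━━━━━━━━━━━━━━━━━
         ┃ Tetris                   
         ┠──────────────────────────
         ┃          │Next:          
         ┃          │█              
         ┃          │███            
         ┃       ┏━━━━━━━━━━━━━━━━━━
         ┃       ┃ ImageViewer      
         ┃       ┠──────────────────
         ┃       ┃                  
         ┗━━━━━━━┃                  
                 ┃             ▒░░▒ 
                 ┃                  
                 ┃            ▒    ▒
                 ┃           ▓      
                 ┃              ░░  
                 ┃           ▒      
                 ┃              ▓▓  
                 ┗━━━━━━━━━━━━━━━━━━


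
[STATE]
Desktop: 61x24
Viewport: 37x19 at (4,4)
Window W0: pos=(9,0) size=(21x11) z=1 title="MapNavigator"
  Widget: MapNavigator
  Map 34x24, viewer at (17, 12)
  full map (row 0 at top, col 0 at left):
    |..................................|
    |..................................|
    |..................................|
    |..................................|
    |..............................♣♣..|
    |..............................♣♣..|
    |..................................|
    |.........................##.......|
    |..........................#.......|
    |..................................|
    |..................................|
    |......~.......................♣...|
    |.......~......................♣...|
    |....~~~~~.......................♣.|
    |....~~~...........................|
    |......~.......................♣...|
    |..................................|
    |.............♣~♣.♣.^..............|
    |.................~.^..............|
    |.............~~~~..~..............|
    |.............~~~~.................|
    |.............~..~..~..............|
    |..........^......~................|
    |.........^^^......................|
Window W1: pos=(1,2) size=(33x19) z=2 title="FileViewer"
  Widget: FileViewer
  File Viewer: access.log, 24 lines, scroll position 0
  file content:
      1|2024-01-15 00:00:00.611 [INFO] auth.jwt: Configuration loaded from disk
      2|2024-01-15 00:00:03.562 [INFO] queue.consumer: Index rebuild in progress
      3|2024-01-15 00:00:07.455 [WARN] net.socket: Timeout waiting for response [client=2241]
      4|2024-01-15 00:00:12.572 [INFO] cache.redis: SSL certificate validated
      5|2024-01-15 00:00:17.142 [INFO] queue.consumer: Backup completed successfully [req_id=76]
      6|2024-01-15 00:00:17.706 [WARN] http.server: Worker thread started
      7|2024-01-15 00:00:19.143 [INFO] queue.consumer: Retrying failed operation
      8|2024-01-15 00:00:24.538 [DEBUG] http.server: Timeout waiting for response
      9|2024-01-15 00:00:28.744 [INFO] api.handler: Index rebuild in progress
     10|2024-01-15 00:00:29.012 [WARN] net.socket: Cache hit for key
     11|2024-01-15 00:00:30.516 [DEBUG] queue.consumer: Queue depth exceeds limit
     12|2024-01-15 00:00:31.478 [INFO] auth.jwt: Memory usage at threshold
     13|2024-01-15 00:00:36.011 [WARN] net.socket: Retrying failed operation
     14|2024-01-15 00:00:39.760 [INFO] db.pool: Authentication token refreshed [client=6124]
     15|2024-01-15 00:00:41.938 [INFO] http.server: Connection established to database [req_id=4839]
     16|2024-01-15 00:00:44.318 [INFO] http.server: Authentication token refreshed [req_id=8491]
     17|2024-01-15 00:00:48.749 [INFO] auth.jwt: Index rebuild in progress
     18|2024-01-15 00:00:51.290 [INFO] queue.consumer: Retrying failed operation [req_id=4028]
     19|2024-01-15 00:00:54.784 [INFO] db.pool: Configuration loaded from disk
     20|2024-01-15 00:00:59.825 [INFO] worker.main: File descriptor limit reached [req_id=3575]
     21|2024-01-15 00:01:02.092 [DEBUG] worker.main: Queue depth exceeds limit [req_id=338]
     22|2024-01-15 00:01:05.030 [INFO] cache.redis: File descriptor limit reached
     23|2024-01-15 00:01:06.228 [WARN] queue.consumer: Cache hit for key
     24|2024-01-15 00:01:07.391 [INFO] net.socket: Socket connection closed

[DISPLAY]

─────────────────────────────┨       
24-01-15 00:00:00.611 [INFO]▲┃       
24-01-15 00:00:03.562 [INFO]█┃       
24-01-15 00:00:07.455 [WARN]░┃       
24-01-15 00:00:12.572 [INFO]░┃       
24-01-15 00:00:17.142 [INFO]░┃       
24-01-15 00:00:17.706 [WARN]░┃       
24-01-15 00:00:19.143 [INFO]░┃       
24-01-15 00:00:24.538 [DEBUG░┃       
24-01-15 00:00:28.744 [INFO]░┃       
24-01-15 00:00:29.012 [WARN]░┃       
24-01-15 00:00:30.516 [DEBUG░┃       
24-01-15 00:00:31.478 [INFO]░┃       
24-01-15 00:00:36.011 [WARN]░┃       
24-01-15 00:00:39.760 [INFO]░┃       
24-01-15 00:00:41.938 [INFO]▼┃       
━━━━━━━━━━━━━━━━━━━━━━━━━━━━━┛       
                                     
                                     


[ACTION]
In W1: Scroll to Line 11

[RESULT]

─────────────────────────────┨       
24-01-15 00:00:29.012 [WARN]▲┃       
24-01-15 00:00:30.516 [DEBUG░┃       
24-01-15 00:00:31.478 [INFO]░┃       
24-01-15 00:00:36.011 [WARN]░┃       
24-01-15 00:00:39.760 [INFO]░┃       
24-01-15 00:00:41.938 [INFO]░┃       
24-01-15 00:00:44.318 [INFO]░┃       
24-01-15 00:00:48.749 [INFO]░┃       
24-01-15 00:00:51.290 [INFO]░┃       
24-01-15 00:00:54.784 [INFO]░┃       
24-01-15 00:00:59.825 [INFO]░┃       
24-01-15 00:01:02.092 [DEBUG░┃       
24-01-15 00:01:05.030 [INFO]░┃       
24-01-15 00:01:06.228 [WARN]█┃       
24-01-15 00:01:07.391 [INFO]▼┃       
━━━━━━━━━━━━━━━━━━━━━━━━━━━━━┛       
                                     
                                     


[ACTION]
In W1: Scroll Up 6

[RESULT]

─────────────────────────────┨       
24-01-15 00:00:12.572 [INFO]▲┃       
24-01-15 00:00:17.142 [INFO]░┃       
24-01-15 00:00:17.706 [WARN]░┃       
24-01-15 00:00:19.143 [INFO]░┃       
24-01-15 00:00:24.538 [DEBUG░┃       
24-01-15 00:00:28.744 [INFO]█┃       
24-01-15 00:00:29.012 [WARN]░┃       
24-01-15 00:00:30.516 [DEBUG░┃       
24-01-15 00:00:31.478 [INFO]░┃       
24-01-15 00:00:36.011 [WARN]░┃       
24-01-15 00:00:39.760 [INFO]░┃       
24-01-15 00:00:41.938 [INFO]░┃       
24-01-15 00:00:44.318 [INFO]░┃       
24-01-15 00:00:48.749 [INFO]░┃       
24-01-15 00:00:51.290 [INFO]▼┃       
━━━━━━━━━━━━━━━━━━━━━━━━━━━━━┛       
                                     
                                     


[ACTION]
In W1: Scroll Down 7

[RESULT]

─────────────────────────────┨       
24-01-15 00:00:29.012 [WARN]▲┃       
24-01-15 00:00:30.516 [DEBUG░┃       
24-01-15 00:00:31.478 [INFO]░┃       
24-01-15 00:00:36.011 [WARN]░┃       
24-01-15 00:00:39.760 [INFO]░┃       
24-01-15 00:00:41.938 [INFO]░┃       
24-01-15 00:00:44.318 [INFO]░┃       
24-01-15 00:00:48.749 [INFO]░┃       
24-01-15 00:00:51.290 [INFO]░┃       
24-01-15 00:00:54.784 [INFO]░┃       
24-01-15 00:00:59.825 [INFO]░┃       
24-01-15 00:01:02.092 [DEBUG░┃       
24-01-15 00:01:05.030 [INFO]░┃       
24-01-15 00:01:06.228 [WARN]█┃       
24-01-15 00:01:07.391 [INFO]▼┃       
━━━━━━━━━━━━━━━━━━━━━━━━━━━━━┛       
                                     
                                     


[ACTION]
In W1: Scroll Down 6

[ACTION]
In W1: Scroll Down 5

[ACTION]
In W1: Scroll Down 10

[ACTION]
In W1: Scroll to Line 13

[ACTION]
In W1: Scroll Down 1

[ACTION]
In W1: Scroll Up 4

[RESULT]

─────────────────────────────┨       
24-01-15 00:00:17.706 [WARN]▲┃       
24-01-15 00:00:19.143 [INFO]░┃       
24-01-15 00:00:24.538 [DEBUG░┃       
24-01-15 00:00:28.744 [INFO]░┃       
24-01-15 00:00:29.012 [WARN]░┃       
24-01-15 00:00:30.516 [DEBUG░┃       
24-01-15 00:00:31.478 [INFO]░┃       
24-01-15 00:00:36.011 [WARN]░┃       
24-01-15 00:00:39.760 [INFO]█┃       
24-01-15 00:00:41.938 [INFO]░┃       
24-01-15 00:00:44.318 [INFO]░┃       
24-01-15 00:00:48.749 [INFO]░┃       
24-01-15 00:00:51.290 [INFO]░┃       
24-01-15 00:00:54.784 [INFO]░┃       
24-01-15 00:00:59.825 [INFO]▼┃       
━━━━━━━━━━━━━━━━━━━━━━━━━━━━━┛       
                                     
                                     


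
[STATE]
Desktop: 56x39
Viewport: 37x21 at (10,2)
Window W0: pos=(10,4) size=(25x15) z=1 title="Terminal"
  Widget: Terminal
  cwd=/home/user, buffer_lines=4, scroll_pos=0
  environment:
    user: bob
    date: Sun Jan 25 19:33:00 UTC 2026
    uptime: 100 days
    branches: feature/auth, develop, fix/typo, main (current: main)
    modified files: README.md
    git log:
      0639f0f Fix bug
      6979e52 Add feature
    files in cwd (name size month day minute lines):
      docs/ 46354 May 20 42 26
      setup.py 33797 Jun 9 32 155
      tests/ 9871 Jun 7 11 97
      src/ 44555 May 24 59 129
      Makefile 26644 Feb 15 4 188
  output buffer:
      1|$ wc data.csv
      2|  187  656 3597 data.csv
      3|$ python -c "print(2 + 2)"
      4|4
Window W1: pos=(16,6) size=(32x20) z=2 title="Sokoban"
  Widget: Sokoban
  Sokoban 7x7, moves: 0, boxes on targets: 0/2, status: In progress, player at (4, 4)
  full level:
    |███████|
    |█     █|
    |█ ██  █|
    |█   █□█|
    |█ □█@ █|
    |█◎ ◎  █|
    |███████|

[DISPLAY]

                                     
                                     
┏━━━━━━━━━━━━━━━━━━━━━━━┓            
┃ Terminal              ┃            
┠─────┏━━━━━━━━━━━━━━━━━━━━━━━━━━━━━━
┃$ wc ┃ Sokoban                      
┃  187┠──────────────────────────────
┃$ pyt┃███████                       
┃4    ┃█     █                       
┃$ █  ┃█ ██  █                       
┃     ┃█   █□█                       
┃     ┃█ □█@ █                       
┃     ┃█◎ ◎  █                       
┃     ┃███████                       
┃     ┃Moves: 0  0/2                 
┃     ┃                              
┗━━━━━┃                              
      ┃                              
      ┃                              
      ┃                              
      ┃                              


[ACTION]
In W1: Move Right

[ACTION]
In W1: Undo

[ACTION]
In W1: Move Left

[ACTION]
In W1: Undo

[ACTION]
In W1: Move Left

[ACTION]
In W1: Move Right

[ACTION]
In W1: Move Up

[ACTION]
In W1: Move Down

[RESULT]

                                     
                                     
┏━━━━━━━━━━━━━━━━━━━━━━━┓            
┃ Terminal              ┃            
┠─────┏━━━━━━━━━━━━━━━━━━━━━━━━━━━━━━
┃$ wc ┃ Sokoban                      
┃  187┠──────────────────────────────
┃$ pyt┃███████                       
┃4    ┃█     █                       
┃$ █  ┃█ ██ □█                       
┃     ┃█   █ █                       
┃     ┃█ □█ @█                       
┃     ┃█◎ ◎  █                       
┃     ┃███████                       
┃     ┃Moves: 3  0/2                 
┃     ┃                              
┗━━━━━┃                              
      ┃                              
      ┃                              
      ┃                              
      ┃                              


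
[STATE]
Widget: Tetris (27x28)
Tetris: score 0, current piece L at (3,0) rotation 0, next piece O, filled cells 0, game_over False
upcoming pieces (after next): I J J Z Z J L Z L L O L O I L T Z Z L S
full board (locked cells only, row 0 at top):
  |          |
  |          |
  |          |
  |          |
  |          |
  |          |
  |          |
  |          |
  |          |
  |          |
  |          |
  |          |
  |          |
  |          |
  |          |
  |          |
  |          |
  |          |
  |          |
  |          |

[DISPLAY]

     ▒    │Next:           
   ▒▒▒    │▓▓              
          │▓▓              
          │                
          │                
          │                
          │Score:          
          │0               
          │                
          │                
          │                
          │                
          │                
          │                
          │                
          │                
          │                
          │                
          │                
          │                
          │                
          │                
          │                
          │                
          │                
          │                
          │                
          │                


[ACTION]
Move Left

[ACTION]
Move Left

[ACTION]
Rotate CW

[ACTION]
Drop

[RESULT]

          │Next:           
 ▒        │▓▓              
 ▒        │▓▓              
 ▒▒       │                
          │                
          │                
          │Score:          
          │0               
          │                
          │                
          │                
          │                
          │                
          │                
          │                
          │                
          │                
          │                
          │                
          │                
          │                
          │                
          │                
          │                
          │                
          │                
          │                
          │                


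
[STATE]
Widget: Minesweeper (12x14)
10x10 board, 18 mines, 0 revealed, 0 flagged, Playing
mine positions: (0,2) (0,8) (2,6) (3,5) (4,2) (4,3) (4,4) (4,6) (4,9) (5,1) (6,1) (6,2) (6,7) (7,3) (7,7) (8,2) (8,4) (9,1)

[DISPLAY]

■■■■■■■■■■  
■■■■■■■■■■  
■■■■■■■■■■  
■■■■■■■■■■  
■■■■■■■■■■  
■■■■■■■■■■  
■■■■■■■■■■  
■■■■■■■■■■  
■■■■■■■■■■  
■■■■■■■■■■  
            
            
            
            


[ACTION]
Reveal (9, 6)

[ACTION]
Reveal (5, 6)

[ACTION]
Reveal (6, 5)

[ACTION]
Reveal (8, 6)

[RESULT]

■■■■■■■■■■  
■■■■■■■■■■  
■■■■■■■■■■  
■■■■■■■■■■  
■■■■■■■■■■  
■■■■222■21  
■■■■1 2■2   
■■■■212■2   
■■■■■1111   
■■■■■1      
            
            
            
            


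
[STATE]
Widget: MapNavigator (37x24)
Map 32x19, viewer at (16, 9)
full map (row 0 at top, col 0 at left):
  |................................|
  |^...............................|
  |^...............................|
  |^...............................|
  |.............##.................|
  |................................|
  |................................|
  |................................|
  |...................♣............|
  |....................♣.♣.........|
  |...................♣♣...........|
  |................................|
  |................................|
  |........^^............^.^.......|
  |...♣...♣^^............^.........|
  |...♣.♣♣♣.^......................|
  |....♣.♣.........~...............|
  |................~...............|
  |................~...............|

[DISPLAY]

                                     
                                     
                                     
  ................................   
  ^...............................   
  ^...............................   
  ^...............................   
  .............##.................   
  ................................   
  ................................   
  ................................   
  ...................♣............   
  ................@...♣.♣.........   
  ...................♣♣...........   
  ................................   
  ................................   
  ........^^............^.^.......   
  ...♣...♣^^............^.........   
  ...♣.♣♣♣.^......................   
  ....♣.♣.........~...............   
  ................~...............   
  ................~...............   
                                     
                                     


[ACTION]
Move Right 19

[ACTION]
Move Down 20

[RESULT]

...................                  
...................                  
......♣............                  
.......♣.♣.........                  
......♣♣...........                  
...................                  
...................                  
.........^.^.......                  
.........^.........                  
...................                  
...~...............                  
...~...............                  
...~..............@                  
                                     
                                     
                                     
                                     
                                     
                                     
                                     
                                     
                                     
                                     
                                     


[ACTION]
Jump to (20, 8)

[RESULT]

                                     
                                     
                                     
                                     
..............................       
..............................       
..............................       
..............................       
...........##.................       
..............................       
..............................       
..............................       
.................♣@...........       
..................♣.♣.........       
.................♣♣...........       
..............................       
..............................       
......^^............^.^.......       
.♣...♣^^............^.........       
.♣.♣♣♣.^......................       
..♣.♣.........~...............       
..............~...............       
..............~...............       
                                     


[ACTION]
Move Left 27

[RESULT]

                                     
                                     
                                     
                                     
                  ...................
                  ^..................
                  ^..................
                  ^..................
                  .............##....
                  ...................
                  ...................
                  ...................
                  @..................
                  ...................
                  ...................
                  ...................
                  ...................
                  ........^^.........
                  ...♣...♣^^.........
                  ...♣.♣♣♣.^.........
                  ....♣.♣.........~..
                  ................~..
                  ................~..
                                     


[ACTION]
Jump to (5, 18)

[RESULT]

             ........................
             ........................
             ...................♣....
             ....................♣.♣.
             ...................♣♣...
             ........................
             ........................
             ........^^............^.
             ...♣...♣^^............^.
             ...♣.♣♣♣.^..............
             ....♣.♣.........~.......
             ................~.......
             .....@..........~.......
                                     
                                     
                                     
                                     
                                     
                                     
                                     
                                     
                                     
                                     
                                     


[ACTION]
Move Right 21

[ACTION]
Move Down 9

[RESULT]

........................             
........................             
...........♣............             
............♣.♣.........             
...........♣♣...........             
........................             
........................             
^^............^.^.......             
^^............^.........             
.^......................             
........~...............             
........~...............             
........~.........@.....             
                                     
                                     
                                     
                                     
                                     
                                     
                                     
                                     
                                     
                                     
                                     


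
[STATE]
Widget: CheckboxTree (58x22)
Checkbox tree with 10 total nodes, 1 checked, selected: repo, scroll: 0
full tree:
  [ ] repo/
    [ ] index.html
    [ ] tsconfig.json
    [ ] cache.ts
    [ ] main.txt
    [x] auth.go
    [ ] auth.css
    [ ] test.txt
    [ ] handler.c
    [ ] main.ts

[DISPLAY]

>[-] repo/                                                
   [ ] index.html                                         
   [ ] tsconfig.json                                      
   [ ] cache.ts                                           
   [ ] main.txt                                           
   [x] auth.go                                            
   [ ] auth.css                                           
   [ ] test.txt                                           
   [ ] handler.c                                          
   [ ] main.ts                                            
                                                          
                                                          
                                                          
                                                          
                                                          
                                                          
                                                          
                                                          
                                                          
                                                          
                                                          
                                                          


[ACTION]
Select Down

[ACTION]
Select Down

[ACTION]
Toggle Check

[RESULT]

 [-] repo/                                                
   [ ] index.html                                         
>  [x] tsconfig.json                                      
   [ ] cache.ts                                           
   [ ] main.txt                                           
   [x] auth.go                                            
   [ ] auth.css                                           
   [ ] test.txt                                           
   [ ] handler.c                                          
   [ ] main.ts                                            
                                                          
                                                          
                                                          
                                                          
                                                          
                                                          
                                                          
                                                          
                                                          
                                                          
                                                          
                                                          


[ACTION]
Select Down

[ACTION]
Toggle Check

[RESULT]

 [-] repo/                                                
   [ ] index.html                                         
   [x] tsconfig.json                                      
>  [x] cache.ts                                           
   [ ] main.txt                                           
   [x] auth.go                                            
   [ ] auth.css                                           
   [ ] test.txt                                           
   [ ] handler.c                                          
   [ ] main.ts                                            
                                                          
                                                          
                                                          
                                                          
                                                          
                                                          
                                                          
                                                          
                                                          
                                                          
                                                          
                                                          


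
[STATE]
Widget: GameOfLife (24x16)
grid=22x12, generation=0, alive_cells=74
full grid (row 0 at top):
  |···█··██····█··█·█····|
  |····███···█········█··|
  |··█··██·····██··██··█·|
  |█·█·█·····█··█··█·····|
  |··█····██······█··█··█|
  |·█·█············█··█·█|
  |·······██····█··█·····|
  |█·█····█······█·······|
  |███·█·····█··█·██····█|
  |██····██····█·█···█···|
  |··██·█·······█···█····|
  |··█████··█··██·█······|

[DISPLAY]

Gen: 0                  
···█··██····█··█·█····  
····███···█········█··  
··█··██·····██··██··█·  
█·█·█·····█··█··█·····  
··█····██······█··█··█  
·█·█············█··█·█  
·······██····█··█·····  
█·█····█······█·······  
███·█·····█··█·██····█  
██····██····█·█···█···  
··██·█·······█···█····  
··█████··█··██·█······  
                        
                        
                        


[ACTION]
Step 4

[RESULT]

Gen: 4                  
······█··········██···  
······██···███···██···  
·················██···  
·····███··············  
····████··············  
····██·█··············  
·······██·······██····  
··················█···  
···█·█······█·█···█···  
··█········██·██·█····  
···█········█·█·██····  
······················  
                        
                        
                        


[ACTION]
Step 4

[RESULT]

Gen: 8                  
······███········██···  
·······██··███··█··█··  
·················██···  
······················  
······················  
······················  
······················  
···············███····  
···█·········██·█·█···  
···█······█████···█···  
···█···········█··█···  
···············█·█····  
                        
                        
                        


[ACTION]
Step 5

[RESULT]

Gen: 13                 
············█····██···  
············█···█··█··  
············█····██···  
······················  
······················  
······················  
··················█···  
·················█·█··  
···········███··█···█·  
··███·····█··██·█···█·  
···········█·······█··  
············██████····  
                        
                        
                        
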